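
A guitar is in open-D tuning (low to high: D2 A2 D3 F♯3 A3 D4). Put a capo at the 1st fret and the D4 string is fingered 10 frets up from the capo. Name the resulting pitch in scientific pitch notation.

The capo raises the open D4 by 1 semitone to D♯4; fretting 10 more gives D4 + 1 + 10 = D4 + 11 semitones = C♯5.
(Also written D♭.)

C♯5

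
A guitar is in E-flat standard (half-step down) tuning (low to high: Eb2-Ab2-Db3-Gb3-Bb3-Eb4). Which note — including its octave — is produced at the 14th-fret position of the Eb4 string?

Each fret is one semitone, so Eb4 + 14 = F5.

F5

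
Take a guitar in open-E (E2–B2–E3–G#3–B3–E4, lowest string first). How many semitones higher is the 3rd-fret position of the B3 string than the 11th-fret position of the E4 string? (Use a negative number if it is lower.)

B3 at fret 3 → D4 (MIDI 62); E4 at fret 11 → D#5 (MIDI 75).
62 − 75 = -13, so the two pitches are 13 semitones apart.

-13 semitones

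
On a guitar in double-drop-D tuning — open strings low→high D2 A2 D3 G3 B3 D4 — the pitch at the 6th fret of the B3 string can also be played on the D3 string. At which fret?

B3 at fret 6 is B3 + 6 semitones = F4.
The open D3 string is 9 semitones below the open B3, so the same pitch on the D3 string lies at fret 6 + 9 = 15.

15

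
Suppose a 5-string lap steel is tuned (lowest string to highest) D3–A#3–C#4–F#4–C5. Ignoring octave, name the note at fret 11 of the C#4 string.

Each fret is one semitone, so C#4 + 11 = C.

C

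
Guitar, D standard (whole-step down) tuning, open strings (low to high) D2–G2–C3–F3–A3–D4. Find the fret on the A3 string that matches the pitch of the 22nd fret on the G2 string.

8

Fret 22 on G2 is MIDI 43 + 22 = 65 (F4). On the A3 string (open MIDI 57), that pitch is 65 − 57 = fret 8.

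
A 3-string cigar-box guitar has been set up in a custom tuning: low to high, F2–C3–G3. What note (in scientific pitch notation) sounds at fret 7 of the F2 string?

C3

Each fret is one semitone, so F2 + 7 = C3.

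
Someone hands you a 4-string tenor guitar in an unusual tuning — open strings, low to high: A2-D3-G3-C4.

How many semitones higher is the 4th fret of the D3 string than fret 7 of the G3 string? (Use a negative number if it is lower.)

D3 at fret 4 → Gb3 (MIDI 54); G3 at fret 7 → D4 (MIDI 62).
54 − 62 = -8, so the two pitches are 8 semitones apart.

-8 semitones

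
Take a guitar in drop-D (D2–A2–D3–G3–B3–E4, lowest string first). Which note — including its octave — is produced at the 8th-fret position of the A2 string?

F3

The open A2 string plus 8 semitones: A–A#–B–C–C#–D–D#–E–F.
The walk passes from B into C once, so the octave number goes from 2 to 3.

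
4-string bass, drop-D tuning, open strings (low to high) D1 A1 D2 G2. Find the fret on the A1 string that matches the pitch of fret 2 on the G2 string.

G2 at fret 2 is G2 + 2 semitones = A2.
The open A1 string is 10 semitones below the open G2, so the same pitch on the A1 string lies at fret 2 + 10 = 12.

12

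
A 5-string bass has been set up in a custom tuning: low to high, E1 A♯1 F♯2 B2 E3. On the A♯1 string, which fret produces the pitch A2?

A2 is 11 semitones above the open A♯1 (A#–B–C–C#–…–G–G#–A), so it sits at fret 11.

11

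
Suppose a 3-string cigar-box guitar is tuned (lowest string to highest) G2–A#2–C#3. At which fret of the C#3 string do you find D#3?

2

D#3 is 2 semitones above the open C#3 (C#–D–D#), so it sits at fret 2.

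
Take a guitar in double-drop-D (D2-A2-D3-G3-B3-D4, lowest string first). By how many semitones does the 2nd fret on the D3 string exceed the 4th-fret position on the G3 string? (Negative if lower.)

D3 at fret 2 → E3 (MIDI 52); G3 at fret 4 → B3 (MIDI 59).
52 − 59 = -7, so the two pitches are 7 semitones apart.

-7 semitones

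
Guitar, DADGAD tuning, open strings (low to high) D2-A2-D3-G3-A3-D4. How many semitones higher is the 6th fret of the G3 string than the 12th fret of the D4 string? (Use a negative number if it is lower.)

-13 semitones

G3 at fret 6 → C#4 (MIDI 61); D4 at fret 12 → D5 (MIDI 74).
61 − 74 = -13, so the two pitches are 13 semitones apart.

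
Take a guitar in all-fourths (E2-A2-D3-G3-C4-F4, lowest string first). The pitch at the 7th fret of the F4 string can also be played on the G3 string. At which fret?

Fret 7 on F4 is MIDI 65 + 7 = 72 (C5). On the G3 string (open MIDI 55), that pitch is 72 − 55 = fret 17.

17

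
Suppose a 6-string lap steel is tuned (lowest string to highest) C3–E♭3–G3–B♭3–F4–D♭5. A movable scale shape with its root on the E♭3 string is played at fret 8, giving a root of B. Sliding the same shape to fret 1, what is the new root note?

Moving from fret 8 to fret 1 shifts the root by -7 semitones.
B down 7 semitones is E.

E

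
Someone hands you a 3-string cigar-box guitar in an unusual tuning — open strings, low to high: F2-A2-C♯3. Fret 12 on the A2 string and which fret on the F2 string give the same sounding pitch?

16

A2 at fret 12 is A2 + 12 semitones = A3.
The open F2 string is 4 semitones below the open A2, so the same pitch on the F2 string lies at fret 12 + 4 = 16.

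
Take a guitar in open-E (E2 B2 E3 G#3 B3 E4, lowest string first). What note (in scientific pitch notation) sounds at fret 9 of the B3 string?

G#4

The open B3 string plus 9 semitones: B–C–C#–D–D#–E–F–F#–G–G#.
The walk passes from B into C once, so the octave number goes from 3 to 4.
(Equivalently spelled Ab4.)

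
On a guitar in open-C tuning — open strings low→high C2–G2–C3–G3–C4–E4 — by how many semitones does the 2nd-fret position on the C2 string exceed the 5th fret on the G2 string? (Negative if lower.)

C2 at fret 2 → D2 (MIDI 38); G2 at fret 5 → C3 (MIDI 48).
38 − 48 = -10, so the two pitches are 10 semitones apart.

-10 semitones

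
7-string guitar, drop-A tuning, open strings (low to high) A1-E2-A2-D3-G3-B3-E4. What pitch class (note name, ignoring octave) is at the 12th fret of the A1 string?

A

The open A1 string plus 12 semitones: A–A#–B–C–…–G–G#–A.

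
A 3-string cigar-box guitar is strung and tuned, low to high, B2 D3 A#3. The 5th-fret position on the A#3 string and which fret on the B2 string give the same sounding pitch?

A#3 at fret 5 is A#3 + 5 semitones = D#4.
The open B2 string is 11 semitones below the open A#3, so the same pitch on the B2 string lies at fret 5 + 11 = 16.

16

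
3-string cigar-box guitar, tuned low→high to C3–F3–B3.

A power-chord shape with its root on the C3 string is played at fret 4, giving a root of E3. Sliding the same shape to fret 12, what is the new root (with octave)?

C4

Moving from fret 4 to fret 12 shifts the root by 8 semitones.
E3 up 8 semitones is C4.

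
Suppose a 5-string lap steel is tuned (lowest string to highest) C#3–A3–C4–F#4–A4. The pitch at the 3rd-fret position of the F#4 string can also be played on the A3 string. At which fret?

Fret 3 on F#4 is MIDI 66 + 3 = 69 (A4). On the A3 string (open MIDI 57), that pitch is 69 − 57 = fret 12.

12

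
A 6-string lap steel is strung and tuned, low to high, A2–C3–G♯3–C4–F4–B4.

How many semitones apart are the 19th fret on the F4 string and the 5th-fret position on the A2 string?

F4 at fret 19 → C6 (MIDI 84); A2 at fret 5 → D3 (MIDI 50).
84 − 50 = 34, so the two pitches are 34 semitones apart, with C6 the higher.

34 semitones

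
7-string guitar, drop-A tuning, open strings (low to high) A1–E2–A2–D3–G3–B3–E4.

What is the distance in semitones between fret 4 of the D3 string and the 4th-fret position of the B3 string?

D3 at fret 4 → F#3 (MIDI 54); B3 at fret 4 → D#4 (MIDI 63).
54 − 63 = -9, so the two pitches are 9 semitones apart, with D#4 the higher.

9 semitones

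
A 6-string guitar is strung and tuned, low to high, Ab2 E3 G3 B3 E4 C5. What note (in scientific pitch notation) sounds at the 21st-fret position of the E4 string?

The open E4 string plus 21 semitones: E–F–Gb–G–…–B–C–Db.
The walk passes from B into C 2 times, so the octave number goes from 4 to 6.

Db6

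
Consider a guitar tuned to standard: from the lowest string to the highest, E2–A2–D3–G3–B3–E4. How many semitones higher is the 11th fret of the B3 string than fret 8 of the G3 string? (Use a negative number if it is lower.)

B3 at fret 11 → A#4 (MIDI 70); G3 at fret 8 → D#4 (MIDI 63).
70 − 63 = 7, so the two pitches are 7 semitones apart.

7 semitones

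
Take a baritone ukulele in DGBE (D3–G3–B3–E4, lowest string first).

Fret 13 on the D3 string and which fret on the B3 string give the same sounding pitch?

D3 at fret 13 is D3 + 13 semitones = D#4.
The open B3 string is 9 semitones above the open D3, so the same pitch on the B3 string lies at fret 13 − 9 = 4.

4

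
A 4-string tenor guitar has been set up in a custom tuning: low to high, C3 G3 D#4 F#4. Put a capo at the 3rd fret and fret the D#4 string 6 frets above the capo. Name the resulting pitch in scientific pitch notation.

The capo raises the open D#4 by 3 semitones to F#4; fretting 6 more gives D#4 + 3 + 6 = D#4 + 9 semitones = C5.

C5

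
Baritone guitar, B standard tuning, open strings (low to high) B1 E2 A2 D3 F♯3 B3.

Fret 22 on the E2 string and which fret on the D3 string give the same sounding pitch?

E2 at fret 22 is E2 + 22 semitones = D4.
The open D3 string is 10 semitones above the open E2, so the same pitch on the D3 string lies at fret 22 − 10 = 12.

12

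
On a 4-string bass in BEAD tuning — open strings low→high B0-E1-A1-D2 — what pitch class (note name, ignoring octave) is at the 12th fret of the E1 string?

E

Each fret is one semitone, so E1 + 12 = E.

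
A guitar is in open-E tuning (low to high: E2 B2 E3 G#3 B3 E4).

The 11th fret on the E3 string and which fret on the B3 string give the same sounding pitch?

Fret 11 on E3 is MIDI 52 + 11 = 63 (D#4). On the B3 string (open MIDI 59), that pitch is 63 − 59 = fret 4.

4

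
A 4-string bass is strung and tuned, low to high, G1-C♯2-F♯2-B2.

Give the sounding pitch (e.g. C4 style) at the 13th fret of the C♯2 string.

C♯2 is MIDI 37. Adding 13 gives 50, which is D3.

D3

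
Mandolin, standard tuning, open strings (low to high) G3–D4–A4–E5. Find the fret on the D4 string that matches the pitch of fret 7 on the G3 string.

G3 at fret 7 is G3 + 7 semitones = D4.
The open D4 string is 7 semitones above the open G3, so the same pitch on the D4 string lies at fret 7 − 7 = 0.

0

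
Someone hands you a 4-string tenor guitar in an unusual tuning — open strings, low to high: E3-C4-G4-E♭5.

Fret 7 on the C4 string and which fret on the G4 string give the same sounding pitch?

C4 at fret 7 is C4 + 7 semitones = G4.
The open G4 string is 7 semitones above the open C4, so the same pitch on the G4 string lies at fret 7 − 7 = 0.

0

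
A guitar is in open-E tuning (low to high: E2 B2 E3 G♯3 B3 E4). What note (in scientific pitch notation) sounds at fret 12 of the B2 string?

B3

Each fret is one semitone, so B2 + 12 = B3.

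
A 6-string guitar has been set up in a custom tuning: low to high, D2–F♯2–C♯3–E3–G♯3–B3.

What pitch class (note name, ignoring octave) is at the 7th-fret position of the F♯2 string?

Each fret is one semitone, so F♯2 + 7 = C♯.
(Equivalently spelled D♭.)

C♯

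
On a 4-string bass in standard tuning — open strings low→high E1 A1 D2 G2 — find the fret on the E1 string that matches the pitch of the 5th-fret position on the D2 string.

Fret 5 on D2 is MIDI 38 + 5 = 43 (G2). On the E1 string (open MIDI 28), that pitch is 43 − 28 = fret 15.

15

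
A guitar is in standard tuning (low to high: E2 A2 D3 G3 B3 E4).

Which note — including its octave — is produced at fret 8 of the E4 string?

C5

Each fret is one semitone, so E4 + 8 = C5.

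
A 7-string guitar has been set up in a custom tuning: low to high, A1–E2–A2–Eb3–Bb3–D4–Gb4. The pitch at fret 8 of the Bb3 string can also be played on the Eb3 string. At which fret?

Bb3 at fret 8 is Bb3 + 8 semitones = Gb4.
The open Eb3 string is 7 semitones below the open Bb3, so the same pitch on the Eb3 string lies at fret 8 + 7 = 15.

15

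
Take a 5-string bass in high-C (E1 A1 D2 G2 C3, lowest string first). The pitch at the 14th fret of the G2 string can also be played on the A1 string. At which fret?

G2 at fret 14 is G2 + 14 semitones = A3.
The open A1 string is 10 semitones below the open G2, so the same pitch on the A1 string lies at fret 14 + 10 = 24.

24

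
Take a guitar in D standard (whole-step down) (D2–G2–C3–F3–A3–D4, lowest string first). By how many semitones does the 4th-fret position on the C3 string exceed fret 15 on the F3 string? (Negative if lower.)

C3 at fret 4 → E3 (MIDI 52); F3 at fret 15 → G#4 (MIDI 68).
52 − 68 = -16, so the two pitches are 16 semitones apart.

-16 semitones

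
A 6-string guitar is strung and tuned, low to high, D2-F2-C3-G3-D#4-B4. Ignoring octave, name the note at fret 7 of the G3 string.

Each fret is one semitone, so G3 + 7 = D.

D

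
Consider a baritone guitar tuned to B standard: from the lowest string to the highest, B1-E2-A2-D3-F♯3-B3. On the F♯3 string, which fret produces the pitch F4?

F4 is 11 semitones above the open F♯3 (F#–G–G#–A–…–D#–E–F), so it sits at fret 11.

11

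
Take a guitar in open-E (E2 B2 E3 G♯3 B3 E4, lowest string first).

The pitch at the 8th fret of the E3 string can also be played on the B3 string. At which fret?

1

Fret 8 on E3 is MIDI 52 + 8 = 60 (C4). On the B3 string (open MIDI 59), that pitch is 60 − 59 = fret 1.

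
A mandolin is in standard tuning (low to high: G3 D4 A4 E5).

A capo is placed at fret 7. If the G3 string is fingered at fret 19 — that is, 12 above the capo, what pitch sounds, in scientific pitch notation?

D5

The capo raises the open G3 by 7 semitones to D4; fretting 12 more gives G3 + 7 + 12 = G3 + 19 semitones = D5.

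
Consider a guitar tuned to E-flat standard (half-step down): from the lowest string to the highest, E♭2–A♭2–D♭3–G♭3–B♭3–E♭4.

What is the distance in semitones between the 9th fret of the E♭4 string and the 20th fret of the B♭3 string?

6 semitones

E♭4 at fret 9 → C5 (MIDI 72); B♭3 at fret 20 → G♭5 (MIDI 78).
72 − 78 = -6, so the two pitches are 6 semitones apart, with G♭5 the higher.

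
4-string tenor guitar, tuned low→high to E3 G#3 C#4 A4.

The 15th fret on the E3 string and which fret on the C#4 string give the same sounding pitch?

E3 at fret 15 is E3 + 15 semitones = G4.
The open C#4 string is 9 semitones above the open E3, so the same pitch on the C#4 string lies at fret 15 − 9 = 6.

6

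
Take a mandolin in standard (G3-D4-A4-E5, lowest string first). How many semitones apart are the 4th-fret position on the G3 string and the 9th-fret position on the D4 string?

G3 at fret 4 → B3 (MIDI 59); D4 at fret 9 → B4 (MIDI 71).
59 − 71 = -12, so the two pitches are 12 semitones apart, with B4 the higher.

12 semitones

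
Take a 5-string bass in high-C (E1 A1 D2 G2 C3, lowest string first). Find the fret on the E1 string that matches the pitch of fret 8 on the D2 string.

D2 at fret 8 is D2 + 8 semitones = A#2.
The open E1 string is 10 semitones below the open D2, so the same pitch on the E1 string lies at fret 8 + 10 = 18.

18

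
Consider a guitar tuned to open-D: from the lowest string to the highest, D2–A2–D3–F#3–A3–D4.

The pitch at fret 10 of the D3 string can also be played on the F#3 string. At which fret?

Fret 10 on D3 is MIDI 50 + 10 = 60 (C4). On the F#3 string (open MIDI 54), that pitch is 60 − 54 = fret 6.

6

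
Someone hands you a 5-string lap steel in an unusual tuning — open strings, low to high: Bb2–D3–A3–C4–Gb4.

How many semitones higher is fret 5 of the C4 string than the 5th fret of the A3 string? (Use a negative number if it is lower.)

C4 at fret 5 → F4 (MIDI 65); A3 at fret 5 → D4 (MIDI 62).
65 − 62 = 3, so the two pitches are 3 semitones apart.

3 semitones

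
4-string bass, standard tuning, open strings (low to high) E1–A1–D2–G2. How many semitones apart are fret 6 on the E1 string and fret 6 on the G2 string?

15 semitones

E1 at fret 6 → A♯1 (MIDI 34); G2 at fret 6 → C♯3 (MIDI 49).
34 − 49 = -15, so the two pitches are 15 semitones apart, with C♯3 the higher.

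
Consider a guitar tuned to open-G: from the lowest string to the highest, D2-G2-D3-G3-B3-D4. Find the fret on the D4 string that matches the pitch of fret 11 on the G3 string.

G3 at fret 11 is G3 + 11 semitones = F♯4.
The open D4 string is 7 semitones above the open G3, so the same pitch on the D4 string lies at fret 11 − 7 = 4.

4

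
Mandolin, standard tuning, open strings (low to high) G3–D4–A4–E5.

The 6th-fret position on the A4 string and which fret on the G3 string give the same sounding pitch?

20

A4 at fret 6 is A4 + 6 semitones = D#5.
The open G3 string is 14 semitones below the open A4, so the same pitch on the G3 string lies at fret 6 + 14 = 20.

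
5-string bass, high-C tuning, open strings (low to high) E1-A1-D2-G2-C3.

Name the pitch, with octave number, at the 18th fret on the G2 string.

C#4

G2 is MIDI 43. Adding 18 gives 61, which is C#4.
(Equivalently spelled Db4.)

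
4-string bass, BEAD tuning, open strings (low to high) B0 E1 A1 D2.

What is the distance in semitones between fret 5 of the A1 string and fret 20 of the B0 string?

5 semitones

A1 at fret 5 → D2 (MIDI 38); B0 at fret 20 → G2 (MIDI 43).
38 − 43 = -5, so the two pitches are 5 semitones apart, with G2 the higher.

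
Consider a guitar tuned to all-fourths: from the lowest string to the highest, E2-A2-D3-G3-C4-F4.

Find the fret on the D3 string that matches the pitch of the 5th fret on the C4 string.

15

C4 at fret 5 is C4 + 5 semitones = F4.
The open D3 string is 10 semitones below the open C4, so the same pitch on the D3 string lies at fret 5 + 10 = 15.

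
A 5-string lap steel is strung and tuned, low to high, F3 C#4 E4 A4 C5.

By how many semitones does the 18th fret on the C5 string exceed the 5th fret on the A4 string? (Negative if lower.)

C5 at fret 18 → F#6 (MIDI 90); A4 at fret 5 → D5 (MIDI 74).
90 − 74 = 16, so the two pitches are 16 semitones apart.

16 semitones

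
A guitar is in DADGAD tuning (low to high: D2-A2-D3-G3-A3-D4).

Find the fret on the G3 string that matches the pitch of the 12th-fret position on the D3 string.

7

Fret 12 on D3 is MIDI 50 + 12 = 62 (D4). On the G3 string (open MIDI 55), that pitch is 62 − 55 = fret 7.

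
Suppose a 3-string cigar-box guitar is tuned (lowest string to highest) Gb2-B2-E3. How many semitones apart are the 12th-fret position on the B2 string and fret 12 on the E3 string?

5 semitones

B2 at fret 12 → B3 (MIDI 59); E3 at fret 12 → E4 (MIDI 64).
59 − 64 = -5, so the two pitches are 5 semitones apart, with E4 the higher.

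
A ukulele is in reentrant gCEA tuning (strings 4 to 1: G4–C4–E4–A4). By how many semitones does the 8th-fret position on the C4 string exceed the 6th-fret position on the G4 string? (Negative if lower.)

C4 at fret 8 → G#4 (MIDI 68); G4 at fret 6 → C#5 (MIDI 73).
68 − 73 = -5, so the two pitches are 5 semitones apart.

-5 semitones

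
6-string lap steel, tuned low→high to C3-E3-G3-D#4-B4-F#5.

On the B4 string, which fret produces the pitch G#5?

G#5 is 9 semitones above the open B4 (B–C–C#–D–D#–E–F–F#–G–G#), so it sits at fret 9.

9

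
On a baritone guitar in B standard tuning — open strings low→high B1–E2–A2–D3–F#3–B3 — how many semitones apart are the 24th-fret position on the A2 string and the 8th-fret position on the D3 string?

A2 at fret 24 → A4 (MIDI 69); D3 at fret 8 → A#3 (MIDI 58).
69 − 58 = 11, so the two pitches are 11 semitones apart, with A4 the higher.

11 semitones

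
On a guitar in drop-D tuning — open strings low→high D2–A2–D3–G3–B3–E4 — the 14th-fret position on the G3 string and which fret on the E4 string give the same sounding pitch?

5

Fret 14 on G3 is MIDI 55 + 14 = 69 (A4). On the E4 string (open MIDI 64), that pitch is 69 − 64 = fret 5.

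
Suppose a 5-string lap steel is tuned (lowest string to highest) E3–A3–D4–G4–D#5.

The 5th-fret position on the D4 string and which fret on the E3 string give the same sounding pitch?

15

D4 at fret 5 is D4 + 5 semitones = G4.
The open E3 string is 10 semitones below the open D4, so the same pitch on the E3 string lies at fret 5 + 10 = 15.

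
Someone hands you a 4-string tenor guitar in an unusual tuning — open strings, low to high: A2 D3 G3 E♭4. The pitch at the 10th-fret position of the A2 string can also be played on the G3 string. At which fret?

Fret 10 on A2 is MIDI 45 + 10 = 55 (G3). On the G3 string (open MIDI 55), that pitch is 55 − 55 = fret 0.

0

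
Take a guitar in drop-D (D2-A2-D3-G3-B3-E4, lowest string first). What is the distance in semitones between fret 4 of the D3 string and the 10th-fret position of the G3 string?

11 semitones

D3 at fret 4 → F#3 (MIDI 54); G3 at fret 10 → F4 (MIDI 65).
54 − 65 = -11, so the two pitches are 11 semitones apart, with F4 the higher.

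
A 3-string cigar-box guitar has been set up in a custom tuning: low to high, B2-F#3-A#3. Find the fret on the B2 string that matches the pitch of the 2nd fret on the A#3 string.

13

Fret 2 on A#3 is MIDI 58 + 2 = 60 (C4). On the B2 string (open MIDI 47), that pitch is 60 − 47 = fret 13.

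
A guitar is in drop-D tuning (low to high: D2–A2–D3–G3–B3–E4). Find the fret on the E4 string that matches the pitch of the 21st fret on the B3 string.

Fret 21 on B3 is MIDI 59 + 21 = 80 (G#5). On the E4 string (open MIDI 64), that pitch is 80 − 64 = fret 16.

16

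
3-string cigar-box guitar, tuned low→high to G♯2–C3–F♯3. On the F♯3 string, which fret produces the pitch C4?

6

C4 is 6 semitones above the open F♯3 (F#–G–G#–A–A#–B–C), so it sits at fret 6.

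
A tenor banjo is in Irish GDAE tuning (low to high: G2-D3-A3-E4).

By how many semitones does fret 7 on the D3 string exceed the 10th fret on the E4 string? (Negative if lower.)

D3 at fret 7 → A3 (MIDI 57); E4 at fret 10 → D5 (MIDI 74).
57 − 74 = -17, so the two pitches are 17 semitones apart.

-17 semitones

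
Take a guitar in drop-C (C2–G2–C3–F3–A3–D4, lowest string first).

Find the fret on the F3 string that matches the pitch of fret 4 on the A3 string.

8

A3 at fret 4 is A3 + 4 semitones = C#4.
The open F3 string is 4 semitones below the open A3, so the same pitch on the F3 string lies at fret 4 + 4 = 8.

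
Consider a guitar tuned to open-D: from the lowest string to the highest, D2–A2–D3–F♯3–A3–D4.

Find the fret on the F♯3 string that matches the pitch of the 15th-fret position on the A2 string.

A2 at fret 15 is A2 + 15 semitones = C4.
The open F♯3 string is 9 semitones above the open A2, so the same pitch on the F♯3 string lies at fret 15 − 9 = 6.

6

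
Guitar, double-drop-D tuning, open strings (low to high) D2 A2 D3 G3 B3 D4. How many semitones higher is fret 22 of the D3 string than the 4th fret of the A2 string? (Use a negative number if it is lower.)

D3 at fret 22 → C5 (MIDI 72); A2 at fret 4 → C#3 (MIDI 49).
72 − 49 = 23, so the two pitches are 23 semitones apart.

23 semitones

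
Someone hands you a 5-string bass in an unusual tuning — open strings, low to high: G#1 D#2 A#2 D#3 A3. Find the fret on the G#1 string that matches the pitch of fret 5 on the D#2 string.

D#2 at fret 5 is D#2 + 5 semitones = G#2.
The open G#1 string is 7 semitones below the open D#2, so the same pitch on the G#1 string lies at fret 5 + 7 = 12.

12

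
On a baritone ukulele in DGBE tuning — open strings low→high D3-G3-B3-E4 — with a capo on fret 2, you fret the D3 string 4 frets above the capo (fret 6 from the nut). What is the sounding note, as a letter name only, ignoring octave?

G♯

The capo raises the open D3 by 2 semitones to E3; fretting 4 more gives D3 + 2 + 4 = D3 + 6 semitones, landing on G♯.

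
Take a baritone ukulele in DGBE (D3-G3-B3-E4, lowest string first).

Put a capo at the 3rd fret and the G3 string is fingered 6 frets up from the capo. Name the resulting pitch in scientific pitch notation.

The capo raises the open G3 by 3 semitones to A♯3; fretting 6 more gives G3 + 3 + 6 = G3 + 9 semitones = E4.

E4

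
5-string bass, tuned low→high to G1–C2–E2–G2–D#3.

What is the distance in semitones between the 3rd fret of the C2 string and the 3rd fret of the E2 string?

C2 at fret 3 → D#2 (MIDI 39); E2 at fret 3 → G2 (MIDI 43).
39 − 43 = -4, so the two pitches are 4 semitones apart, with G2 the higher.

4 semitones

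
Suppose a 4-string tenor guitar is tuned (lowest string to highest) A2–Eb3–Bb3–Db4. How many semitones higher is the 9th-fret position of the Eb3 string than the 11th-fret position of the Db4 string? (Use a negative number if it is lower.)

Eb3 at fret 9 → C4 (MIDI 60); Db4 at fret 11 → C5 (MIDI 72).
60 − 72 = -12, so the two pitches are 12 semitones apart.

-12 semitones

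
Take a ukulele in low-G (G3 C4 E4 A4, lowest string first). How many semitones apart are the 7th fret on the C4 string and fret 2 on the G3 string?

10 semitones

C4 at fret 7 → G4 (MIDI 67); G3 at fret 2 → A3 (MIDI 57).
67 − 57 = 10, so the two pitches are 10 semitones apart, with G4 the higher.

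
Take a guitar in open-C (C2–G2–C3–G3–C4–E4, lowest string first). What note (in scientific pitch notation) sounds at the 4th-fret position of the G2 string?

B2

The open G2 string plus 4 semitones: G–G#–A–A#–B.
No B→C boundary is crossed, so the octave stays at 2.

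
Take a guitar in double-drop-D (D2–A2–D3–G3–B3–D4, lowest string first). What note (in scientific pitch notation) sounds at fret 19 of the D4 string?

A5

D4 is MIDI 62. Adding 19 gives 81, which is A5.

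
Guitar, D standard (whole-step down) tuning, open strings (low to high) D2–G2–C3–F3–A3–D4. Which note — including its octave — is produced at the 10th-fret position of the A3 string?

G4

The open A3 string plus 10 semitones: A–A#–B–C–…–F–F#–G.
The walk passes from B into C once, so the octave number goes from 3 to 4.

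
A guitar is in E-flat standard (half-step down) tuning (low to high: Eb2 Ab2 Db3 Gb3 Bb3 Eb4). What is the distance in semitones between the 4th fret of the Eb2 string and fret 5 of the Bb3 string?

20 semitones

Eb2 at fret 4 → G2 (MIDI 43); Bb3 at fret 5 → Eb4 (MIDI 63).
43 − 63 = -20, so the two pitches are 20 semitones apart, with Eb4 the higher.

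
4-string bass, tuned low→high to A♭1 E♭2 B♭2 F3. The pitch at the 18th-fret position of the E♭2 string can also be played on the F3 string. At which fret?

4

Fret 18 on E♭2 is MIDI 39 + 18 = 57 (A3). On the F3 string (open MIDI 53), that pitch is 57 − 53 = fret 4.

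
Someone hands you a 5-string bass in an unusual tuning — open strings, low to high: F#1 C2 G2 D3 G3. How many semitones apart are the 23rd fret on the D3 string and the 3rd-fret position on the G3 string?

D3 at fret 23 → C#5 (MIDI 73); G3 at fret 3 → A#3 (MIDI 58).
73 − 58 = 15, so the two pitches are 15 semitones apart, with C#5 the higher.

15 semitones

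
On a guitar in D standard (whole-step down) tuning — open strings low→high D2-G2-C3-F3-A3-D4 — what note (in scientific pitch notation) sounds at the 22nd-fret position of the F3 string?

D#5

The open F3 string plus 22 semitones: F–F#–G–G#–…–C#–D–D#.
The walk passes from B into C 2 times, so the octave number goes from 3 to 5.
(Equivalently spelled Eb5.)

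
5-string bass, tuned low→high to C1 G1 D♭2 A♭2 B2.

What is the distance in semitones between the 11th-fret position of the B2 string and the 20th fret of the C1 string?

14 semitones

B2 at fret 11 → B♭3 (MIDI 58); C1 at fret 20 → A♭2 (MIDI 44).
58 − 44 = 14, so the two pitches are 14 semitones apart, with B♭3 the higher.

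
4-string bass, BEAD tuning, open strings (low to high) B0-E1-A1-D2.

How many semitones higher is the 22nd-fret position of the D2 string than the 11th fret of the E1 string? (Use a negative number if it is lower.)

D2 at fret 22 → C4 (MIDI 60); E1 at fret 11 → D♯2 (MIDI 39).
60 − 39 = 21, so the two pitches are 21 semitones apart.

21 semitones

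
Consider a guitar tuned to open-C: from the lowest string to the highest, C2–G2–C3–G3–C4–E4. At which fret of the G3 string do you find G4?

12

G4 is 12 semitones above the open G3 (G–G#–A–A#–…–F–F#–G), so it sits at fret 12.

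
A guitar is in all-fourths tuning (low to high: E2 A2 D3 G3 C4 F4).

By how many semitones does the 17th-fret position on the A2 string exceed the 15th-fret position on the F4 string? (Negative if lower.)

A2 at fret 17 → D4 (MIDI 62); F4 at fret 15 → G♯5 (MIDI 80).
62 − 80 = -18, so the two pitches are 18 semitones apart.

-18 semitones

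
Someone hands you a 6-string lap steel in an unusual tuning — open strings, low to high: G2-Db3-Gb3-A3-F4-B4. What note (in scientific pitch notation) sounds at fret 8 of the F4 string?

Db5

F4 is MIDI 65. Adding 8 gives 73, which is Db5.
(Equivalently spelled C#5.)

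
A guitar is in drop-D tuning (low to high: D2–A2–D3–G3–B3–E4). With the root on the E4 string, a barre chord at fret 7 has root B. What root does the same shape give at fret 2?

Moving from fret 7 to fret 2 shifts the root by -5 semitones.
B down 5 semitones is F#.

F#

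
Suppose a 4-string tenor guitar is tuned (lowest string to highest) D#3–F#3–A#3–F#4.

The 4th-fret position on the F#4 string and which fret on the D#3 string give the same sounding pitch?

19

Fret 4 on F#4 is MIDI 66 + 4 = 70 (A#4). On the D#3 string (open MIDI 51), that pitch is 70 − 51 = fret 19.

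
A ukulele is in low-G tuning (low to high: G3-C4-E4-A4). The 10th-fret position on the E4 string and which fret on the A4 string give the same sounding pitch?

5

E4 at fret 10 is E4 + 10 semitones = D5.
The open A4 string is 5 semitones above the open E4, so the same pitch on the A4 string lies at fret 10 − 5 = 5.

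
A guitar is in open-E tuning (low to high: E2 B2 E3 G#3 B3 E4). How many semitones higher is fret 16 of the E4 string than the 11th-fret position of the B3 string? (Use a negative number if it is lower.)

E4 at fret 16 → G#5 (MIDI 80); B3 at fret 11 → A#4 (MIDI 70).
80 − 70 = 10, so the two pitches are 10 semitones apart.

10 semitones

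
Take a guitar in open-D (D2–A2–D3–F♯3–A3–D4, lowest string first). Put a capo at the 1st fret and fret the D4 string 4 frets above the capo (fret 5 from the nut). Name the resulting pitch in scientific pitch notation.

The capo raises the open D4 by 1 semitone to D♯4; fretting 4 more gives D4 + 1 + 4 = D4 + 5 semitones = G4.

G4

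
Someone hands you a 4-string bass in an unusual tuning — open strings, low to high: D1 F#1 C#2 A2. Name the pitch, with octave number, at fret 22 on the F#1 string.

E3

F#1 is MIDI 30. Adding 22 gives 52, which is E3.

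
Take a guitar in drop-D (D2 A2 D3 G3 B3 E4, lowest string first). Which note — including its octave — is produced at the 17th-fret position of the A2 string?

D4

The open A2 string plus 17 semitones: A–A#–B–C–…–C–C#–D.
The walk passes from B into C 2 times, so the octave number goes from 2 to 4.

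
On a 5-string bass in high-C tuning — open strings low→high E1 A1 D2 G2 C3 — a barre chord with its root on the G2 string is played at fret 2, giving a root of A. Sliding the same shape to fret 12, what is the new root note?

G

Moving from fret 2 to fret 12 shifts the root by 10 semitones.
A up 10 semitones is G.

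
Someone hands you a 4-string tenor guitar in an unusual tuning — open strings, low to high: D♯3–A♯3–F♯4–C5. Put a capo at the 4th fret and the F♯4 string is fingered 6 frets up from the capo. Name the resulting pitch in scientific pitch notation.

E5

The capo raises the open F♯4 by 4 semitones to A♯4; fretting 6 more gives F♯4 + 4 + 6 = F♯4 + 10 semitones = E5.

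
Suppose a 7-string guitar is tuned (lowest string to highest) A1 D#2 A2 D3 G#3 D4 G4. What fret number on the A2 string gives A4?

A4 is 24 semitones above the open A2 (A–A#–B–C–…–G–G#–A), so it sits at fret 24.

24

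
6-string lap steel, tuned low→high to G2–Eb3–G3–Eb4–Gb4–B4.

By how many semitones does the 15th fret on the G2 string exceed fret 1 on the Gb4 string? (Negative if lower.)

-9 semitones

G2 at fret 15 → Bb3 (MIDI 58); Gb4 at fret 1 → G4 (MIDI 67).
58 − 67 = -9, so the two pitches are 9 semitones apart.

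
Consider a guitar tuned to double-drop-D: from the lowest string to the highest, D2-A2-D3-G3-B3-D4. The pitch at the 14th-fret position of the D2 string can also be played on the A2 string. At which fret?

7

D2 at fret 14 is D2 + 14 semitones = E3.
The open A2 string is 7 semitones above the open D2, so the same pitch on the A2 string lies at fret 14 − 7 = 7.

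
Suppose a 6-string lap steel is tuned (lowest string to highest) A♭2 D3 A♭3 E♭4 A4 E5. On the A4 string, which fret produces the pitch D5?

D5 is 5 semitones above the open A4 (A–Bb–B–C–Db–D), so it sits at fret 5.

5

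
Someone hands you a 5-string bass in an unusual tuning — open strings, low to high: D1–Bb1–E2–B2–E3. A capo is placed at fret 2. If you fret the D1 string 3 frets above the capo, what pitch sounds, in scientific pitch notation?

G1

The capo raises the open D1 by 2 semitones to E1; fretting 3 more gives D1 + 2 + 3 = D1 + 5 semitones = G1.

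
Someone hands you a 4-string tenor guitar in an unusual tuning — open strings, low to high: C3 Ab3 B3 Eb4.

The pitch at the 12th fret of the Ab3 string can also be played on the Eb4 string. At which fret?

5

Fret 12 on Ab3 is MIDI 56 + 12 = 68 (Ab4). On the Eb4 string (open MIDI 63), that pitch is 68 − 63 = fret 5.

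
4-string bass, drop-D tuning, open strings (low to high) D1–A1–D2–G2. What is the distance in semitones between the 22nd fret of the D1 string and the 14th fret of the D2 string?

4 semitones

D1 at fret 22 → C3 (MIDI 48); D2 at fret 14 → E3 (MIDI 52).
48 − 52 = -4, so the two pitches are 4 semitones apart, with E3 the higher.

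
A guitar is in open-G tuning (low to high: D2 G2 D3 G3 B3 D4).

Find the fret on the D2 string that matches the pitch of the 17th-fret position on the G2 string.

22

Fret 17 on G2 is MIDI 43 + 17 = 60 (C4). On the D2 string (open MIDI 38), that pitch is 60 − 38 = fret 22.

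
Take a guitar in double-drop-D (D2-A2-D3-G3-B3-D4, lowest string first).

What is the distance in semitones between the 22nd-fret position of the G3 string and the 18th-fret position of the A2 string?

14 semitones

G3 at fret 22 → F5 (MIDI 77); A2 at fret 18 → D#4 (MIDI 63).
77 − 63 = 14, so the two pitches are 14 semitones apart, with F5 the higher.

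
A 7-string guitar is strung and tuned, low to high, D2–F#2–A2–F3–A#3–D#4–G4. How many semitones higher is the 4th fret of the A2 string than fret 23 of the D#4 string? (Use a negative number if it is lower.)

A2 at fret 4 → C#3 (MIDI 49); D#4 at fret 23 → D6 (MIDI 86).
49 − 86 = -37, so the two pitches are 37 semitones apart.

-37 semitones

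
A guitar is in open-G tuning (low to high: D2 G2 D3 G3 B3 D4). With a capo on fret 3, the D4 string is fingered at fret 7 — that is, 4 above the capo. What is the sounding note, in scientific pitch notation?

A4

The capo raises the open D4 by 3 semitones to F4; fretting 4 more gives D4 + 3 + 4 = D4 + 7 semitones = A4.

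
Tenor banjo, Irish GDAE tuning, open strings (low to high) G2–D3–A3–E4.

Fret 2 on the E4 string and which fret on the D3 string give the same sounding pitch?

E4 at fret 2 is E4 + 2 semitones = F#4.
The open D3 string is 14 semitones below the open E4, so the same pitch on the D3 string lies at fret 2 + 14 = 16.

16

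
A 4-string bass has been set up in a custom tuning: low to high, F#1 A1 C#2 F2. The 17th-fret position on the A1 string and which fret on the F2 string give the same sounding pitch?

9

A1 at fret 17 is A1 + 17 semitones = D3.
The open F2 string is 8 semitones above the open A1, so the same pitch on the F2 string lies at fret 17 − 8 = 9.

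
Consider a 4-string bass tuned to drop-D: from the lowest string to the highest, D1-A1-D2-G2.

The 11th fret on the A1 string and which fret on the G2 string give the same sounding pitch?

1

Fret 11 on A1 is MIDI 33 + 11 = 44 (G#2). On the G2 string (open MIDI 43), that pitch is 44 − 43 = fret 1.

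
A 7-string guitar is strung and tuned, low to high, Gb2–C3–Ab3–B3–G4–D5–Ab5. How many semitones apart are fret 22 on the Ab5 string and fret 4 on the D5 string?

24 semitones

Ab5 at fret 22 → Gb7 (MIDI 102); D5 at fret 4 → Gb5 (MIDI 78).
102 − 78 = 24, so the two pitches are 24 semitones apart, with Gb7 the higher.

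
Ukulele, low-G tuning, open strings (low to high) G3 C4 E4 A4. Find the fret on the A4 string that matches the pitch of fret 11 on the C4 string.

C4 at fret 11 is C4 + 11 semitones = B4.
The open A4 string is 9 semitones above the open C4, so the same pitch on the A4 string lies at fret 11 − 9 = 2.

2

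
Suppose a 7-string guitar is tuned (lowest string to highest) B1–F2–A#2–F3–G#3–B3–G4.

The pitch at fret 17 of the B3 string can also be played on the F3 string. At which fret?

B3 at fret 17 is B3 + 17 semitones = E5.
The open F3 string is 6 semitones below the open B3, so the same pitch on the F3 string lies at fret 17 + 6 = 23.

23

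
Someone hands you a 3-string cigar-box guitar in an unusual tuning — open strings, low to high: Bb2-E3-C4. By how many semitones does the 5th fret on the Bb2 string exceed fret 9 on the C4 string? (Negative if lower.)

Bb2 at fret 5 → Eb3 (MIDI 51); C4 at fret 9 → A4 (MIDI 69).
51 − 69 = -18, so the two pitches are 18 semitones apart.

-18 semitones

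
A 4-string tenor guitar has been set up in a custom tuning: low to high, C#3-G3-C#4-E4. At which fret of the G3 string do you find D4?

D4 is 7 semitones above the open G3 (G–G#–A–A#–B–C–C#–D), so it sits at fret 7.

7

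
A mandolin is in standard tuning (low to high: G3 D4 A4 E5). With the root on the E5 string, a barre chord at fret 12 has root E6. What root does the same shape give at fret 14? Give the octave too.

F#6

Moving from fret 12 to fret 14 shifts the root by 2 semitones.
E6 up 2 semitones is F#6.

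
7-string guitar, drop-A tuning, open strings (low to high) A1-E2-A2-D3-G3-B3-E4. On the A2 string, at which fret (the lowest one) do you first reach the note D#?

From A2, count semitones up the chromatic scale until reaching D#: A–A#–B–C–C#–D–D# — 6 steps.

6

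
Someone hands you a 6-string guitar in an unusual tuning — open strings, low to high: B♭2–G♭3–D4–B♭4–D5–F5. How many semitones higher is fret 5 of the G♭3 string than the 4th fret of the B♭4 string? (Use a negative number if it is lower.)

G♭3 at fret 5 → B3 (MIDI 59); B♭4 at fret 4 → D5 (MIDI 74).
59 − 74 = -15, so the two pitches are 15 semitones apart.

-15 semitones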